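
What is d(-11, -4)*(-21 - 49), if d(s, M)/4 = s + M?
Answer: 4200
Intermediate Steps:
d(s, M) = 4*M + 4*s (d(s, M) = 4*(s + M) = 4*(M + s) = 4*M + 4*s)
d(-11, -4)*(-21 - 49) = (4*(-4) + 4*(-11))*(-21 - 49) = (-16 - 44)*(-70) = -60*(-70) = 4200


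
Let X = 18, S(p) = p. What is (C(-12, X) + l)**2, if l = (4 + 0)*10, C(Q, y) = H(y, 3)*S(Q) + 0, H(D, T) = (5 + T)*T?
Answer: 61504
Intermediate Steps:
H(D, T) = T*(5 + T)
C(Q, y) = 24*Q (C(Q, y) = (3*(5 + 3))*Q + 0 = (3*8)*Q + 0 = 24*Q + 0 = 24*Q)
l = 40 (l = 4*10 = 40)
(C(-12, X) + l)**2 = (24*(-12) + 40)**2 = (-288 + 40)**2 = (-248)**2 = 61504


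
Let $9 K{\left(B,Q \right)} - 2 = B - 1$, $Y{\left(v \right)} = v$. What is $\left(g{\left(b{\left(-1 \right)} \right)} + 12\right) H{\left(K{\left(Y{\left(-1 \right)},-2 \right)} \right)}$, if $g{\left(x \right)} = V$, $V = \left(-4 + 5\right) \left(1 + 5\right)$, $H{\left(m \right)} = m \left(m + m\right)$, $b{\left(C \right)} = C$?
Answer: $0$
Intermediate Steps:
$K{\left(B,Q \right)} = \frac{1}{9} + \frac{B}{9}$ ($K{\left(B,Q \right)} = \frac{2}{9} + \frac{B - 1}{9} = \frac{2}{9} + \frac{-1 + B}{9} = \frac{2}{9} + \left(- \frac{1}{9} + \frac{B}{9}\right) = \frac{1}{9} + \frac{B}{9}$)
$H{\left(m \right)} = 2 m^{2}$ ($H{\left(m \right)} = m 2 m = 2 m^{2}$)
$V = 6$ ($V = 1 \cdot 6 = 6$)
$g{\left(x \right)} = 6$
$\left(g{\left(b{\left(-1 \right)} \right)} + 12\right) H{\left(K{\left(Y{\left(-1 \right)},-2 \right)} \right)} = \left(6 + 12\right) 2 \left(\frac{1}{9} + \frac{1}{9} \left(-1\right)\right)^{2} = 18 \cdot 2 \left(\frac{1}{9} - \frac{1}{9}\right)^{2} = 18 \cdot 2 \cdot 0^{2} = 18 \cdot 2 \cdot 0 = 18 \cdot 0 = 0$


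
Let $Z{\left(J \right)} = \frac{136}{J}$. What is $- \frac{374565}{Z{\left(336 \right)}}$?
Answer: $- \frac{15731730}{17} \approx -9.254 \cdot 10^{5}$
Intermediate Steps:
$- \frac{374565}{Z{\left(336 \right)}} = - \frac{374565}{136 \cdot \frac{1}{336}} = - \frac{374565}{\frac{17}{42}} = \left(-374565\right) \frac{42}{17} = - \frac{15731730}{17}$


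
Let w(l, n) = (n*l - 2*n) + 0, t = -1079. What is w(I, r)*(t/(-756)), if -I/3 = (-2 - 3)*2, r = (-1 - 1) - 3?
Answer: -5395/27 ≈ -199.81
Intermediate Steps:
r = -5 (r = -2 - 3 = -5)
I = 30 (I = -3*(-2 - 3)*2 = -(-15)*2 = -3*(-10) = 30)
w(l, n) = -2*n + l*n (w(l, n) = (l*n - 2*n) + 0 = (-2*n + l*n) + 0 = -2*n + l*n)
w(I, r)*(t/(-756)) = (-5*(-2 + 30))*(-1079/(-756)) = (-5*28)*(-1079*(-1/756)) = -140*1079/756 = -5395/27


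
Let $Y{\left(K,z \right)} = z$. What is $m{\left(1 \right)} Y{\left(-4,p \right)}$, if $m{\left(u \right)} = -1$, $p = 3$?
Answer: $-3$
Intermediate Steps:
$m{\left(1 \right)} Y{\left(-4,p \right)} = \left(-1\right) 3 = -3$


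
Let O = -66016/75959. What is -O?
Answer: 66016/75959 ≈ 0.86910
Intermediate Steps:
O = -66016/75959 (O = -66016*1/75959 = -66016/75959 ≈ -0.86910)
-O = -1*(-66016/75959) = 66016/75959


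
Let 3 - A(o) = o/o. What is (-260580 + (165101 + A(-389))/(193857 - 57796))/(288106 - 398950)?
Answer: 35454610277/15081545484 ≈ 2.3509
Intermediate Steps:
A(o) = 2 (A(o) = 3 - o/o = 3 - 1*1 = 3 - 1 = 2)
(-260580 + (165101 + A(-389))/(193857 - 57796))/(288106 - 398950) = (-260580 + (165101 + 2)/(193857 - 57796))/(288106 - 398950) = (-260580 + 165103/136061)/(-110844) = (-260580 + 165103*(1/136061))*(-1/110844) = (-260580 + 165103/136061)*(-1/110844) = -35454610277/136061*(-1/110844) = 35454610277/15081545484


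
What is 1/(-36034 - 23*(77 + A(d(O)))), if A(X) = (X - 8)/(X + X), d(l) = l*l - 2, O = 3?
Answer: -14/529247 ≈ -2.6453e-5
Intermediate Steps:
d(l) = -2 + l**2 (d(l) = l**2 - 2 = -2 + l**2)
A(X) = (-8 + X)/(2*X) (A(X) = (-8 + X)/((2*X)) = (-8 + X)*(1/(2*X)) = (-8 + X)/(2*X))
1/(-36034 - 23*(77 + A(d(O)))) = 1/(-36034 - 23*(77 + (-8 + (-2 + 3**2))/(2*(-2 + 3**2)))) = 1/(-36034 - 23*(77 + (-8 + (-2 + 9))/(2*(-2 + 9)))) = 1/(-36034 - 23*(77 + (1/2)*(-8 + 7)/7)) = 1/(-36034 - 23*(77 + (1/2)*(1/7)*(-1))) = 1/(-36034 - 23*(77 - 1/14)) = 1/(-36034 - 23*1077/14) = 1/(-36034 - 24771/14) = 1/(-529247/14) = -14/529247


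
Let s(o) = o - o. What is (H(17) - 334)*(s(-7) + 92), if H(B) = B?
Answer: -29164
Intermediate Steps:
s(o) = 0
(H(17) - 334)*(s(-7) + 92) = (17 - 334)*(0 + 92) = -317*92 = -29164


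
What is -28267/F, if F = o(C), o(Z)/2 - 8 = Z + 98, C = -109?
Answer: 28267/6 ≈ 4711.2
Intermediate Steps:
o(Z) = 212 + 2*Z (o(Z) = 16 + 2*(Z + 98) = 16 + 2*(98 + Z) = 16 + (196 + 2*Z) = 212 + 2*Z)
F = -6 (F = 212 + 2*(-109) = 212 - 218 = -6)
-28267/F = -28267/(-6) = -28267*(-⅙) = 28267/6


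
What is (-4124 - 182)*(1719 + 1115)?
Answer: -12203204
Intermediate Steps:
(-4124 - 182)*(1719 + 1115) = -4306*2834 = -12203204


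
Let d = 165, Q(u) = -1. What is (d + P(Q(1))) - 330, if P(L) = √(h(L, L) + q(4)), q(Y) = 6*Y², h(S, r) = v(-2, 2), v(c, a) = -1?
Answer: -165 + √95 ≈ -155.25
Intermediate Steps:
h(S, r) = -1
P(L) = √95 (P(L) = √(-1 + 6*4²) = √(-1 + 6*16) = √(-1 + 96) = √95)
(d + P(Q(1))) - 330 = (165 + √95) - 330 = -165 + √95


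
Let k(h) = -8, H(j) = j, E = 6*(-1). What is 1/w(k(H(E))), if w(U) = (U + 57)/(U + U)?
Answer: -16/49 ≈ -0.32653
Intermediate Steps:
E = -6
w(U) = (57 + U)/(2*U) (w(U) = (57 + U)/((2*U)) = (57 + U)*(1/(2*U)) = (57 + U)/(2*U))
1/w(k(H(E))) = 1/((½)*(57 - 8)/(-8)) = 1/((½)*(-⅛)*49) = 1/(-49/16) = -16/49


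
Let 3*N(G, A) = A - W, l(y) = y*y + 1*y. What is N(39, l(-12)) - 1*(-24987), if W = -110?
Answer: 75203/3 ≈ 25068.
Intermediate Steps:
l(y) = y + y² (l(y) = y² + y = y + y²)
N(G, A) = 110/3 + A/3 (N(G, A) = (A - 1*(-110))/3 = (A + 110)/3 = (110 + A)/3 = 110/3 + A/3)
N(39, l(-12)) - 1*(-24987) = (110/3 + (-12*(1 - 12))/3) - 1*(-24987) = (110/3 + (-12*(-11))/3) + 24987 = (110/3 + (⅓)*132) + 24987 = (110/3 + 44) + 24987 = 242/3 + 24987 = 75203/3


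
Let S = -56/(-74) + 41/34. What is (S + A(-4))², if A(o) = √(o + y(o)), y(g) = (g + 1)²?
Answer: 14008781/1582564 + 2469*√5/629 ≈ 17.629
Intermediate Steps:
y(g) = (1 + g)²
S = 2469/1258 (S = -56*(-1/74) + 41*(1/34) = 28/37 + 41/34 = 2469/1258 ≈ 1.9626)
A(o) = √(o + (1 + o)²)
(S + A(-4))² = (2469/1258 + √(-4 + (1 - 4)²))² = (2469/1258 + √(-4 + (-3)²))² = (2469/1258 + √(-4 + 9))² = (2469/1258 + √5)²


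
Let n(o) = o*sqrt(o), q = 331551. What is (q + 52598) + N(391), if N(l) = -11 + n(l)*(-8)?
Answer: 384138 - 3128*sqrt(391) ≈ 3.2229e+5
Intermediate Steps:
n(o) = o**(3/2)
N(l) = -11 - 8*l**(3/2) (N(l) = -11 + l**(3/2)*(-8) = -11 - 8*l**(3/2))
(q + 52598) + N(391) = (331551 + 52598) + (-11 - 3128*sqrt(391)) = 384149 + (-11 - 3128*sqrt(391)) = 384138 - 3128*sqrt(391)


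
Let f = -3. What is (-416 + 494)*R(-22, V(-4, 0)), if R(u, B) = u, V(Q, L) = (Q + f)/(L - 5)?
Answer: -1716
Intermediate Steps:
V(Q, L) = (-3 + Q)/(-5 + L) (V(Q, L) = (Q - 3)/(L - 5) = (-3 + Q)/(-5 + L))
(-416 + 494)*R(-22, V(-4, 0)) = (-416 + 494)*(-22) = 78*(-22) = -1716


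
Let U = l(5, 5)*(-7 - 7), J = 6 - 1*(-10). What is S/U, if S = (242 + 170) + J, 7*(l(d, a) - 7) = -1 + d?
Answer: -214/53 ≈ -4.0377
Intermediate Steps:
J = 16 (J = 6 + 10 = 16)
l(d, a) = 48/7 + d/7 (l(d, a) = 7 + (-1 + d)/7 = 7 + (-⅐ + d/7) = 48/7 + d/7)
S = 428 (S = (242 + 170) + 16 = 412 + 16 = 428)
U = -106 (U = (48/7 + (⅐)*5)*(-7 - 7) = (48/7 + 5/7)*(-14) = (53/7)*(-14) = -106)
S/U = 428/(-106) = 428*(-1/106) = -214/53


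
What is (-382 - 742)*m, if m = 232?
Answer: -260768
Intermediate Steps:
(-382 - 742)*m = (-382 - 742)*232 = -1124*232 = -260768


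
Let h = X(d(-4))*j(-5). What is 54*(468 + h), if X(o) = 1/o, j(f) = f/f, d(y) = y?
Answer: 50517/2 ≈ 25259.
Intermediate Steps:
j(f) = 1
h = -1/4 (h = 1/(-4) = -1/4*1 = -1/4 ≈ -0.25000)
54*(468 + h) = 54*(468 - 1/4) = 54*(1871/4) = 50517/2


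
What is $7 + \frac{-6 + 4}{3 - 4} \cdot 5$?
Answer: $17$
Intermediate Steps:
$7 + \frac{-6 + 4}{3 - 4} \cdot 5 = 7 + - \frac{2}{-1} \cdot 5 = 7 + \left(-2\right) \left(-1\right) 5 = 7 + 2 \cdot 5 = 7 + 10 = 17$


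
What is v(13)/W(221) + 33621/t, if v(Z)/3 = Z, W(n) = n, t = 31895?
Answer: 667242/542215 ≈ 1.2306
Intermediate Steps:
v(Z) = 3*Z
v(13)/W(221) + 33621/t = (3*13)/221 + 33621/31895 = 39*(1/221) + 33621*(1/31895) = 3/17 + 33621/31895 = 667242/542215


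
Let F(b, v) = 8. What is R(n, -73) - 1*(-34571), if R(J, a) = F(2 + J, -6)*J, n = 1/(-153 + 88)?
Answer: 2247107/65 ≈ 34571.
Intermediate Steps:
n = -1/65 (n = 1/(-65) = -1/65 ≈ -0.015385)
R(J, a) = 8*J
R(n, -73) - 1*(-34571) = 8*(-1/65) - 1*(-34571) = -8/65 + 34571 = 2247107/65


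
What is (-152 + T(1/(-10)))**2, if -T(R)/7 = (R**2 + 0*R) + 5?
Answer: 349951849/10000 ≈ 34995.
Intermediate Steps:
T(R) = -35 - 7*R**2 (T(R) = -7*((R**2 + 0*R) + 5) = -7*((R**2 + 0) + 5) = -7*(R**2 + 5) = -7*(5 + R**2) = -35 - 7*R**2)
(-152 + T(1/(-10)))**2 = (-152 + (-35 - 7*(1/(-10))**2))**2 = (-152 + (-35 - 7*(-1/10)**2))**2 = (-152 + (-35 - 7*1/100))**2 = (-152 + (-35 - 7/100))**2 = (-152 - 3507/100)**2 = (-18707/100)**2 = 349951849/10000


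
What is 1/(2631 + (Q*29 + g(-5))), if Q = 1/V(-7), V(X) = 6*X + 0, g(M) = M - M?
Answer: 42/110473 ≈ 0.00038018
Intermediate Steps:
g(M) = 0
V(X) = 6*X
Q = -1/42 (Q = 1/(6*(-7)) = 1/(-42) = -1/42 ≈ -0.023810)
1/(2631 + (Q*29 + g(-5))) = 1/(2631 + (-1/42*29 + 0)) = 1/(2631 + (-29/42 + 0)) = 1/(2631 - 29/42) = 1/(110473/42) = 42/110473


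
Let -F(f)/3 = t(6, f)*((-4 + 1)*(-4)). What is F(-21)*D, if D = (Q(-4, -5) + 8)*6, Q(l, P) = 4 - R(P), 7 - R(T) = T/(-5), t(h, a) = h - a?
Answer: -34992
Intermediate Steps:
R(T) = 7 + T/5 (R(T) = 7 - T/(-5) = 7 - T*(-1)/5 = 7 - (-1)*T/5 = 7 + T/5)
Q(l, P) = -3 - P/5 (Q(l, P) = 4 - (7 + P/5) = 4 + (-7 - P/5) = -3 - P/5)
F(f) = -216 + 36*f (F(f) = -3*(6 - f)*(-4 + 1)*(-4) = -3*(6 - f)*(-3*(-4)) = -3*(6 - f)*12 = -3*(72 - 12*f) = -216 + 36*f)
D = 36 (D = ((-3 - 1/5*(-5)) + 8)*6 = ((-3 + 1) + 8)*6 = (-2 + 8)*6 = 6*6 = 36)
F(-21)*D = (-216 + 36*(-21))*36 = (-216 - 756)*36 = -972*36 = -34992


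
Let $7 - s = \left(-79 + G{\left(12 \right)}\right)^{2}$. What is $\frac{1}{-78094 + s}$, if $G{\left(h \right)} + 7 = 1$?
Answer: $- \frac{1}{85312} \approx -1.1722 \cdot 10^{-5}$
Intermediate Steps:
$G{\left(h \right)} = -6$ ($G{\left(h \right)} = -7 + 1 = -6$)
$s = -7218$ ($s = 7 - \left(-79 - 6\right)^{2} = 7 - \left(-85\right)^{2} = 7 - 7225 = -7218$)
$\frac{1}{-78094 + s} = \frac{1}{-78094 - 7218} = \frac{1}{-85312} = - \frac{1}{85312}$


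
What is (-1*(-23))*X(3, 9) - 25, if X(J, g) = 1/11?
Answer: -252/11 ≈ -22.909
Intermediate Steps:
X(J, g) = 1/11
(-1*(-23))*X(3, 9) - 25 = -1*(-23)*(1/11) - 25 = 23*(1/11) - 25 = 23/11 - 25 = -252/11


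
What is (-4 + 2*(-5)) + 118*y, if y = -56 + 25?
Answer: -3672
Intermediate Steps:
y = -31
(-4 + 2*(-5)) + 118*y = (-4 + 2*(-5)) + 118*(-31) = (-4 - 10) - 3658 = -14 - 3658 = -3672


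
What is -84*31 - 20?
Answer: -2624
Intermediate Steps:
-84*31 - 20 = -2604 - 20 = -2624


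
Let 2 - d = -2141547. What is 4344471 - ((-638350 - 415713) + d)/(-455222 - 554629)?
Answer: 4387269471307/1009851 ≈ 4.3445e+6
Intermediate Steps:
d = 2141549 (d = 2 - 1*(-2141547) = 2 + 2141547 = 2141549)
4344471 - ((-638350 - 415713) + d)/(-455222 - 554629) = 4344471 - ((-638350 - 415713) + 2141549)/(-455222 - 554629) = 4344471 - (-1054063 + 2141549)/(-1009851) = 4344471 - 1087486*(-1)/1009851 = 4344471 - 1*(-1087486/1009851) = 4344471 + 1087486/1009851 = 4387269471307/1009851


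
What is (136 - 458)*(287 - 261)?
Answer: -8372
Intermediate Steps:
(136 - 458)*(287 - 261) = -322*26 = -8372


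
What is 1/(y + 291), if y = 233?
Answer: 1/524 ≈ 0.0019084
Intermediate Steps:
1/(y + 291) = 1/(233 + 291) = 1/524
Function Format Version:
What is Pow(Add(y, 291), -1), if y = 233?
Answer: Rational(1, 524) ≈ 0.0019084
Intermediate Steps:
Pow(Add(y, 291), -1) = Pow(Add(233, 291), -1) = Pow(524, -1) = Rational(1, 524)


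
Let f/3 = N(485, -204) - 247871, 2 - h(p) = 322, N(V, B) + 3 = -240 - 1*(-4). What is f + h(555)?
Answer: -744650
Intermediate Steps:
N(V, B) = -239 (N(V, B) = -3 + (-240 - 1*(-4)) = -3 + (-240 + 4) = -3 - 236 = -239)
h(p) = -320 (h(p) = 2 - 1*322 = 2 - 322 = -320)
f = -744330 (f = 3*(-239 - 247871) = 3*(-248110) = -744330)
f + h(555) = -744330 - 320 = -744650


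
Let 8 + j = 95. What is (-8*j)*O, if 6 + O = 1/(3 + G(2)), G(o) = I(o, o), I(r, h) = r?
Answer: 20184/5 ≈ 4036.8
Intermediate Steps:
G(o) = o
O = -29/5 (O = -6 + 1/(3 + 2) = -6 + 1/5 = -6 + ⅕ = -29/5 ≈ -5.8000)
j = 87 (j = -8 + 95 = 87)
(-8*j)*O = -8*87*(-29/5) = -696*(-29/5) = 20184/5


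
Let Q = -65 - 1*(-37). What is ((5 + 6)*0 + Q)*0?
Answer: 0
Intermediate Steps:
Q = -28 (Q = -65 + 37 = -28)
((5 + 6)*0 + Q)*0 = ((5 + 6)*0 - 28)*0 = (11*0 - 28)*0 = (0 - 28)*0 = -28*0 = 0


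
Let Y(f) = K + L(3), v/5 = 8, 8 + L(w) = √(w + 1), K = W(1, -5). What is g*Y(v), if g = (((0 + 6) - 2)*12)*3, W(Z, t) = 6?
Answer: 0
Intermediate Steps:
K = 6
L(w) = -8 + √(1 + w) (L(w) = -8 + √(w + 1) = -8 + √(1 + w))
v = 40 (v = 5*8 = 40)
Y(f) = 0 (Y(f) = 6 + (-8 + √(1 + 3)) = 6 + (-8 + √4) = 6 + (-8 + 2) = 6 - 6 = 0)
g = 144 (g = ((6 - 2)*12)*3 = (4*12)*3 = 48*3 = 144)
g*Y(v) = 144*0 = 0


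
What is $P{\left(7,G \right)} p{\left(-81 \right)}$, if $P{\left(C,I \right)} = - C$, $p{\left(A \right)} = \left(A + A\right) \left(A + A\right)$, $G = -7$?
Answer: $-183708$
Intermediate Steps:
$p{\left(A \right)} = 4 A^{2}$ ($p{\left(A \right)} = 2 A 2 A = 4 A^{2}$)
$P{\left(7,G \right)} p{\left(-81 \right)} = \left(-1\right) 7 \cdot 4 \left(-81\right)^{2} = - 7 \cdot 4 \cdot 6561 = \left(-7\right) 26244 = -183708$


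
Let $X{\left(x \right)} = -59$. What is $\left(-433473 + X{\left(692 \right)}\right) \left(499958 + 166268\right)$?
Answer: $-288830290232$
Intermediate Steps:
$\left(-433473 + X{\left(692 \right)}\right) \left(499958 + 166268\right) = \left(-433473 - 59\right) \left(499958 + 166268\right) = \left(-433532\right) 666226 = -288830290232$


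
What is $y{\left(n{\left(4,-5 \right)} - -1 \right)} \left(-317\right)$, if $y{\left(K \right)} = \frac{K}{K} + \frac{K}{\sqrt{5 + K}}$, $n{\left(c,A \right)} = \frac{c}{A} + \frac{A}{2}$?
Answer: $-317 + \frac{7291 \sqrt{30}}{90} \approx 126.72$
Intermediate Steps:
$n{\left(c,A \right)} = \frac{A}{2} + \frac{c}{A}$ ($n{\left(c,A \right)} = \frac{c}{A} + A \frac{1}{2} = \frac{c}{A} + \frac{A}{2} = \frac{A}{2} + \frac{c}{A}$)
$y{\left(K \right)} = 1 + \frac{K}{\sqrt{5 + K}}$
$y{\left(n{\left(4,-5 \right)} - -1 \right)} \left(-317\right) = \left(1 + \frac{\left(\frac{1}{2} \left(-5\right) + \frac{4}{-5}\right) - -1}{\sqrt{5 + \left(\left(\frac{1}{2} \left(-5\right) + \frac{4}{-5}\right) - -1\right)}}\right) \left(-317\right) = \left(1 + \frac{\left(- \frac{5}{2} + 4 \left(- \frac{1}{5}\right)\right) + 1}{\sqrt{5 + \left(\left(- \frac{5}{2} + 4 \left(- \frac{1}{5}\right)\right) + 1\right)}}\right) \left(-317\right) = \left(1 + \frac{\left(- \frac{5}{2} - \frac{4}{5}\right) + 1}{\sqrt{5 + \left(\left(- \frac{5}{2} - \frac{4}{5}\right) + 1\right)}}\right) \left(-317\right) = \left(1 + \frac{- \frac{33}{10} + 1}{\sqrt{5 + \left(- \frac{33}{10} + 1\right)}}\right) \left(-317\right) = \left(1 - \frac{23}{10 \sqrt{5 - \frac{23}{10}}}\right) \left(-317\right) = \left(1 - \frac{23}{10 \frac{3 \sqrt{30}}{10}}\right) \left(-317\right) = \left(1 - \frac{23 \frac{\sqrt{30}}{9}}{10}\right) \left(-317\right) = \left(1 - \frac{23 \sqrt{30}}{90}\right) \left(-317\right) = -317 + \frac{7291 \sqrt{30}}{90}$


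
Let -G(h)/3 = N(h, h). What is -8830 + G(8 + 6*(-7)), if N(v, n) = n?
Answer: -8728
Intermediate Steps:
G(h) = -3*h
-8830 + G(8 + 6*(-7)) = -8830 - 3*(8 + 6*(-7)) = -8830 - 3*(8 - 42) = -8830 - 3*(-34) = -8830 + 102 = -8728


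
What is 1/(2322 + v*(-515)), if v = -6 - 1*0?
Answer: 1/5412 ≈ 0.00018477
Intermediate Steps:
v = -6 (v = -6 + 0 = -6)
1/(2322 + v*(-515)) = 1/(2322 - 6*(-515)) = 1/(2322 + 3090) = 1/5412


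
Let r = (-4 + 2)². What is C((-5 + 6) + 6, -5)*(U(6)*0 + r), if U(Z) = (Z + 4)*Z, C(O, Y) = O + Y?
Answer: 8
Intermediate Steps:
U(Z) = Z*(4 + Z) (U(Z) = (4 + Z)*Z = Z*(4 + Z))
r = 4 (r = (-2)² = 4)
C((-5 + 6) + 6, -5)*(U(6)*0 + r) = (((-5 + 6) + 6) - 5)*((6*(4 + 6))*0 + 4) = ((1 + 6) - 5)*((6*10)*0 + 4) = (7 - 5)*(60*0 + 4) = 2*(0 + 4) = 2*4 = 8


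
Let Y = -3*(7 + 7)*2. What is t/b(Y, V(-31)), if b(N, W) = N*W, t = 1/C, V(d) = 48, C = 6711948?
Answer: -1/27062574336 ≈ -3.6951e-11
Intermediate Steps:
t = 1/6711948 ≈ 1.4899e-7
Y = -84 (Y = -3*14*2 = -42*2 = -84)
t/b(Y, V(-31)) = 1/(6711948*((-84*48))) = (1/6711948)/(-4032) = (1/6711948)*(-1/4032) = -1/27062574336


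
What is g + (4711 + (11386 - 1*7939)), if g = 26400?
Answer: 34558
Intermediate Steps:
g + (4711 + (11386 - 1*7939)) = 26400 + (4711 + (11386 - 1*7939)) = 26400 + (4711 + (11386 - 7939)) = 26400 + (4711 + 3447) = 26400 + 8158 = 34558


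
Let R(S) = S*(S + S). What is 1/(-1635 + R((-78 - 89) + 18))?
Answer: 1/42767 ≈ 2.3383e-5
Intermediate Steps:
R(S) = 2*S² (R(S) = S*(2*S) = 2*S²)
1/(-1635 + R((-78 - 89) + 18)) = 1/(-1635 + 2*((-78 - 89) + 18)²) = 1/(-1635 + 2*(-167 + 18)²) = 1/(-1635 + 2*(-149)²) = 1/(-1635 + 2*22201) = 1/(-1635 + 44402) = 1/42767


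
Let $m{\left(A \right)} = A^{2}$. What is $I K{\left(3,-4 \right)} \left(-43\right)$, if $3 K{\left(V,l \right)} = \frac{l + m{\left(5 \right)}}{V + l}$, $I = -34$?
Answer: $-10234$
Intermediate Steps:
$K{\left(V,l \right)} = \frac{25 + l}{3 \left(V + l\right)}$ ($K{\left(V,l \right)} = \frac{\left(l + 5^{2}\right) \frac{1}{V + l}}{3} = \frac{\left(l + 25\right) \frac{1}{V + l}}{3} = \frac{\left(25 + l\right) \frac{1}{V + l}}{3} = \frac{\frac{1}{V + l} \left(25 + l\right)}{3} = \frac{25 + l}{3 \left(V + l\right)}$)
$I K{\left(3,-4 \right)} \left(-43\right) = - 34 \frac{25 - 4}{3 \left(3 - 4\right)} \left(-43\right) = - 34 \cdot \frac{1}{3} \frac{1}{-1} \cdot 21 \left(-43\right) = - 34 \cdot \frac{1}{3} \left(-1\right) 21 \left(-43\right) = \left(-34\right) \left(-7\right) \left(-43\right) = 238 \left(-43\right) = -10234$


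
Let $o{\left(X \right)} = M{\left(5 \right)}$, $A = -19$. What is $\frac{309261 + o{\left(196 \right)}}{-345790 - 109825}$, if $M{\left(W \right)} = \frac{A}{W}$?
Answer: $- \frac{1546286}{2278075} \approx -0.67877$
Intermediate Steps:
$M{\left(W \right)} = - \frac{19}{W}$
$o{\left(X \right)} = - \frac{19}{5}$
$\frac{309261 + o{\left(196 \right)}}{-345790 - 109825} = \frac{309261 - \frac{19}{5}}{-345790 - 109825} = \frac{1546286}{5 \left(-455615\right)} = \frac{1546286}{5} \left(- \frac{1}{455615}\right) = - \frac{1546286}{2278075}$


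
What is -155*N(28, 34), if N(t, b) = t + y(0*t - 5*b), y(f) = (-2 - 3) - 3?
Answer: -3100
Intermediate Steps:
y(f) = -8 (y(f) = -5 - 3 = -8)
N(t, b) = -8 + t (N(t, b) = t - 8 = -8 + t)
-155*N(28, 34) = -155*(-8 + 28) = -155*20 = -3100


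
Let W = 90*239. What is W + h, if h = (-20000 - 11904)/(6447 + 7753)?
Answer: 38176262/1775 ≈ 21508.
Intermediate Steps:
W = 21510
h = -3988/1775 (h = -31904/14200 = -31904*1/14200 = -3988/1775 ≈ -2.2468)
W + h = 21510 - 3988/1775 = 38176262/1775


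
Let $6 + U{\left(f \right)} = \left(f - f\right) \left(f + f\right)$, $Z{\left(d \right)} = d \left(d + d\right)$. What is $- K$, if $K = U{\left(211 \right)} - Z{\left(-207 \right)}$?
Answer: $85704$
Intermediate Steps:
$Z{\left(d \right)} = 2 d^{2}$ ($Z{\left(d \right)} = d 2 d = 2 d^{2}$)
$U{\left(f \right)} = -6$ ($U{\left(f \right)} = -6 + \left(f - f\right) \left(f + f\right) = -6 + 0 \cdot 2 f = -6 + 0 = -6$)
$K = -85704$ ($K = -6 - 2 \left(-207\right)^{2} = -6 - 2 \cdot 42849 = -6 - 85698 = -85704$)
$- K = \left(-1\right) \left(-85704\right) = 85704$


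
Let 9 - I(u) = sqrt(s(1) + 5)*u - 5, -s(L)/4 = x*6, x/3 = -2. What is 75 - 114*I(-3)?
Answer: -1521 - 342*sqrt(149) ≈ -5695.6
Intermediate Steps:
x = -6 (x = 3*(-2) = -6)
s(L) = 144 (s(L) = -(-24)*6 = -4*(-36) = 144)
I(u) = 14 - u*sqrt(149) (I(u) = 9 - (sqrt(144 + 5)*u - 5) = 9 - (sqrt(149)*u - 5) = 9 - (u*sqrt(149) - 5) = 9 - (-5 + u*sqrt(149)) = 9 + (5 - u*sqrt(149)) = 14 - u*sqrt(149))
75 - 114*I(-3) = 75 - 114*(14 - 1*(-3)*sqrt(149)) = 75 - 114*(14 + 3*sqrt(149)) = 75 + (-1596 - 342*sqrt(149)) = -1521 - 342*sqrt(149)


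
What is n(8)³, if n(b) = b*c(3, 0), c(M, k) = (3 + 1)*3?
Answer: 884736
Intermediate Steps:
c(M, k) = 12 (c(M, k) = 4*3 = 12)
n(b) = 12*b (n(b) = b*12 = 12*b)
n(8)³ = (12*8)³ = 96³ = 884736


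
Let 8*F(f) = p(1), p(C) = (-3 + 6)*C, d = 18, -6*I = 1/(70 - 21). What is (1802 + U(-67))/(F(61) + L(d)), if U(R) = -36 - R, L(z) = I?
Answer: 2155608/437 ≈ 4932.7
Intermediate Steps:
I = -1/294 (I = -1/(6*(70 - 21)) = -⅙/49 = -⅙*1/49 = -1/294 ≈ -0.0034014)
L(z) = -1/294
p(C) = 3*C
F(f) = 3/8 (F(f) = (3*1)/8 = (⅛)*3 = 3/8)
(1802 + U(-67))/(F(61) + L(d)) = (1802 + (-36 - 1*(-67)))/(3/8 - 1/294) = (1802 + (-36 + 67))/(437/1176) = (1802 + 31)*(1176/437) = 1833*(1176/437) = 2155608/437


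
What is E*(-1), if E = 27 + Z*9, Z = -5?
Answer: 18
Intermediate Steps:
E = -18 (E = 27 - 5*9 = 27 - 45 = -18)
E*(-1) = -18*(-1) = 18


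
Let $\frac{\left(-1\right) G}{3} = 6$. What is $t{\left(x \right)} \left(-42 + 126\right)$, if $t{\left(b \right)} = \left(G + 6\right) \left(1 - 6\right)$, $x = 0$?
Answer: $5040$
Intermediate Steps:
$G = -18$ ($G = \left(-3\right) 6 = -18$)
$t{\left(b \right)} = 60$ ($t{\left(b \right)} = \left(-18 + 6\right) \left(1 - 6\right) = \left(-12\right) \left(-5\right) = 60$)
$t{\left(x \right)} \left(-42 + 126\right) = 60 \left(-42 + 126\right) = 60 \cdot 84 = 5040$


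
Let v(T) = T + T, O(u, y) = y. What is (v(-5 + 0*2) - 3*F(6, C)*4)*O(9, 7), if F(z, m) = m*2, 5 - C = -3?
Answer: -1414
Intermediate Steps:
C = 8 (C = 5 - 1*(-3) = 5 + 3 = 8)
v(T) = 2*T
F(z, m) = 2*m
(v(-5 + 0*2) - 3*F(6, C)*4)*O(9, 7) = (2*(-5 + 0*2) - 6*8*4)*7 = (2*(-5 + 0) - 3*16*4)*7 = (2*(-5) - 48*4)*7 = (-10 - 192)*7 = -202*7 = -1414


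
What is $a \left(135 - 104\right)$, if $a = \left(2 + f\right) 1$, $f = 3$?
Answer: $155$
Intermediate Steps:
$a = 5$ ($a = \left(2 + 3\right) 1 = 5 \cdot 1 = 5$)
$a \left(135 - 104\right) = 5 \left(135 - 104\right) = 5 \cdot 31 = 155$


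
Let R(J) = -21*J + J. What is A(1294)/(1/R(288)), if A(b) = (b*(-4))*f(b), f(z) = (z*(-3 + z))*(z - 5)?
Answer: 64199284373698560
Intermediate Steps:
R(J) = -20*J
f(z) = z*(-5 + z)*(-3 + z) (f(z) = (z*(-3 + z))*(-5 + z) = z*(-5 + z)*(-3 + z))
A(b) = -4*b**2*(15 + b**2 - 8*b) (A(b) = (b*(-4))*(b*(15 + b**2 - 8*b)) = (-4*b)*(b*(15 + b**2 - 8*b)) = -4*b**2*(15 + b**2 - 8*b))
A(1294)/(1/R(288)) = (4*1294**2*(-15 - 1*1294**2 + 8*1294))/(1/(-20*288)) = (4*1674436*(-15 - 1*1674436 + 10352))/(1/(-5760)) = (4*1674436*(-15 - 1674436 + 10352))/(-1/5760) = (4*1674436*(-1664099))*(-5760) = -11145709092656*(-5760) = 64199284373698560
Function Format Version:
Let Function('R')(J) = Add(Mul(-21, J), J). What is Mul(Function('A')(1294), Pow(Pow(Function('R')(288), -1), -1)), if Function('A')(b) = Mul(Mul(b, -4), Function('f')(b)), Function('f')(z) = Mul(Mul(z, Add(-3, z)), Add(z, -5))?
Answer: 64199284373698560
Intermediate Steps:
Function('R')(J) = Mul(-20, J)
Function('f')(z) = Mul(z, Add(-5, z), Add(-3, z)) (Function('f')(z) = Mul(Mul(z, Add(-3, z)), Add(-5, z)) = Mul(z, Add(-5, z), Add(-3, z)))
Function('A')(b) = Mul(-4, Pow(b, 2), Add(15, Pow(b, 2), Mul(-8, b))) (Function('A')(b) = Mul(Mul(b, -4), Mul(b, Add(15, Pow(b, 2), Mul(-8, b)))) = Mul(Mul(-4, b), Mul(b, Add(15, Pow(b, 2), Mul(-8, b)))) = Mul(-4, Pow(b, 2), Add(15, Pow(b, 2), Mul(-8, b))))
Mul(Function('A')(1294), Pow(Pow(Function('R')(288), -1), -1)) = Mul(Mul(4, Pow(1294, 2), Add(-15, Mul(-1, Pow(1294, 2)), Mul(8, 1294))), Pow(Pow(Mul(-20, 288), -1), -1)) = Mul(Mul(4, 1674436, Add(-15, Mul(-1, 1674436), 10352)), Pow(Pow(-5760, -1), -1)) = Mul(Mul(4, 1674436, Add(-15, -1674436, 10352)), Pow(Rational(-1, 5760), -1)) = Mul(Mul(4, 1674436, -1664099), -5760) = Mul(-11145709092656, -5760) = 64199284373698560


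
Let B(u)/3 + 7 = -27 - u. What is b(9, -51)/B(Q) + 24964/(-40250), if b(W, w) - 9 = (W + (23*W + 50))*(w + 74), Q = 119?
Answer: -129035113/9237375 ≈ -13.969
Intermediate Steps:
b(W, w) = 9 + (50 + 24*W)*(74 + w) (b(W, w) = 9 + (W + (23*W + 50))*(w + 74) = 9 + (W + (50 + 23*W))*(74 + w) = 9 + (50 + 24*W)*(74 + w))
B(u) = -102 - 3*u (B(u) = -21 + 3*(-27 - u) = -21 + (-81 - 3*u) = -102 - 3*u)
b(9, -51)/B(Q) + 24964/(-40250) = (3709 + 50*(-51) + 1776*9 + 24*9*(-51))/(-102 - 3*119) + 24964/(-40250) = (3709 - 2550 + 15984 - 11016)/(-102 - 357) + 24964*(-1/40250) = 6127/(-459) - 12482/20125 = 6127*(-1/459) - 12482/20125 = -6127/459 - 12482/20125 = -129035113/9237375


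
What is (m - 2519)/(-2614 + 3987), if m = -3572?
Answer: -6091/1373 ≈ -4.4363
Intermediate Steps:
(m - 2519)/(-2614 + 3987) = (-3572 - 2519)/(-2614 + 3987) = -6091/1373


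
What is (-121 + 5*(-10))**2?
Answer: 29241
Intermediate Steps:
(-121 + 5*(-10))**2 = (-121 - 50)**2 = (-171)**2 = 29241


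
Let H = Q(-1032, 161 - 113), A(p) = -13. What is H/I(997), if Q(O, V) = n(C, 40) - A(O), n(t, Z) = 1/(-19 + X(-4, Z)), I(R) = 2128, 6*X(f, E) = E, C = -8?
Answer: 239/39368 ≈ 0.0060709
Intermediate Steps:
X(f, E) = E/6
n(t, Z) = 1/(-19 + Z/6)
Q(O, V) = 478/37 (Q(O, V) = 6/(-114 + 40) - 1*(-13) = 6/(-74) + 13 = 6*(-1/74) + 13 = -3/37 + 13 = 478/37)
H = 478/37 ≈ 12.919
H/I(997) = (478/37)/2128 = (478/37)*(1/2128) = 239/39368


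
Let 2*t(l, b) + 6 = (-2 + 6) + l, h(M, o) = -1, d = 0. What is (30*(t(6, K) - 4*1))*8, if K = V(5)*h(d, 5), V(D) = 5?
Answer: -480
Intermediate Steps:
K = -5 (K = 5*(-1) = -5)
t(l, b) = -1 + l/2 (t(l, b) = -3 + ((-2 + 6) + l)/2 = -3 + (4 + l)/2 = -3 + (2 + l/2) = -1 + l/2)
(30*(t(6, K) - 4*1))*8 = (30*((-1 + (½)*6) - 4*1))*8 = (30*((-1 + 3) - 4))*8 = (30*(2 - 4))*8 = (30*(-2))*8 = -60*8 = -480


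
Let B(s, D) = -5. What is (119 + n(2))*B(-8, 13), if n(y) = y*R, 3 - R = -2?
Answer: -645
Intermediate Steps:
R = 5 (R = 3 - 1*(-2) = 3 + 2 = 5)
n(y) = 5*y (n(y) = y*5 = 5*y)
(119 + n(2))*B(-8, 13) = (119 + 5*2)*(-5) = (119 + 10)*(-5) = 129*(-5) = -645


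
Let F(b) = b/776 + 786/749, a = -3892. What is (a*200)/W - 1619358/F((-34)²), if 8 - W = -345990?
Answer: -40707229294764452/63827116055 ≈ -6.3777e+5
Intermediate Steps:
W = 345998 (W = 8 - 1*(-345990) = 8 + 345990 = 345998)
F(b) = 786/749 + b/776 (F(b) = b*(1/776) + 786*(1/749) = b/776 + 786/749 = 786/749 + b/776)
(a*200)/W - 1619358/F((-34)²) = -3892*200/345998 - 1619358/(786/749 + (1/776)*(-34)²) = -778400*1/345998 - 1619358/(786/749 + (1/776)*1156) = -389200/172999 - 1619358/(786/749 + 289/194) = -389200/172999 - 1619358/368945/145306 = -389200/172999 - 1619358*145306/368945 = -389200/172999 - 235302433548/368945 = -40707229294764452/63827116055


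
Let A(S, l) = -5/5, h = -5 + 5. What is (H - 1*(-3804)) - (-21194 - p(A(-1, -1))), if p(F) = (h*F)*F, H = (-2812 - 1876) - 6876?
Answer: 13434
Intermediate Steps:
h = 0
H = -11564 (H = -4688 - 6876 = -11564)
A(S, l) = -1 (A(S, l) = -5*⅕ = -1)
p(F) = 0 (p(F) = (0*F)*F = 0*F = 0)
(H - 1*(-3804)) - (-21194 - p(A(-1, -1))) = (-11564 - 1*(-3804)) - (-21194 - 1*0) = (-11564 + 3804) - (-21194 + 0) = -7760 - 1*(-21194) = -7760 + 21194 = 13434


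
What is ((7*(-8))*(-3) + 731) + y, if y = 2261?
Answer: 3160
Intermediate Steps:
((7*(-8))*(-3) + 731) + y = ((7*(-8))*(-3) + 731) + 2261 = (-56*(-3) + 731) + 2261 = (168 + 731) + 2261 = 899 + 2261 = 3160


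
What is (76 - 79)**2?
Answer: 9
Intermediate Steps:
(76 - 79)**2 = (-3)**2 = 9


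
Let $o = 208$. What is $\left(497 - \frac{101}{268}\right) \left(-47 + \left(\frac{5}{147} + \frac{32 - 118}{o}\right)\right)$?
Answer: $- \frac{479630015}{20384} \approx -23530.0$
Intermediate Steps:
$\left(497 - \frac{101}{268}\right) \left(-47 + \left(\frac{5}{147} + \frac{32 - 118}{o}\right)\right) = \left(497 - \frac{101}{268}\right) \left(-47 + \left(\frac{5}{147} + \frac{32 - 118}{208}\right)\right) = \left(497 - \frac{101}{268}\right) \left(-47 + \left(5 \cdot \frac{1}{147} - \frac{43}{104}\right)\right) = \left(497 - \frac{101}{268}\right) \left(-47 + \left(\frac{5}{147} - \frac{43}{104}\right)\right) = \frac{133095 \left(-47 - \frac{5801}{15288}\right)}{268} = \frac{133095}{268} \left(- \frac{724337}{15288}\right) = - \frac{479630015}{20384}$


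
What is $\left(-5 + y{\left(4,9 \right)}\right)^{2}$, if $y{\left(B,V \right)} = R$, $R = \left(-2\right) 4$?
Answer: $169$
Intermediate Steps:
$R = -8$
$y{\left(B,V \right)} = -8$
$\left(-5 + y{\left(4,9 \right)}\right)^{2} = \left(-5 - 8\right)^{2} = \left(-13\right)^{2} = 169$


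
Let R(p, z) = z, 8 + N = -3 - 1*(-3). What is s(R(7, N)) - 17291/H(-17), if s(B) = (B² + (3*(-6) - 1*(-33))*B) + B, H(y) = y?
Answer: 16203/17 ≈ 953.12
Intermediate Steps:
N = -8 (N = -8 + (-3 - 1*(-3)) = -8 + (-3 + 3) = -8 + 0 = -8)
s(B) = B² + 16*B (s(B) = (B² + (-18 + 33)*B) + B = (B² + 15*B) + B = B² + 16*B)
s(R(7, N)) - 17291/H(-17) = -8*(16 - 8) - 17291/(-17) = -8*8 - 17291*(-1/17) = -64 + 17291/17 = 16203/17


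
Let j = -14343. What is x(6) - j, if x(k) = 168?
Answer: 14511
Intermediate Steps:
x(6) - j = 168 - 1*(-14343) = 168 + 14343 = 14511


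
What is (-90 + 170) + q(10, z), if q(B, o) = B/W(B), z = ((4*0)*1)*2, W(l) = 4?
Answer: 165/2 ≈ 82.500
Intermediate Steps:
z = 0 (z = (0*1)*2 = 0*2 = 0)
q(B, o) = B/4
(-90 + 170) + q(10, z) = (-90 + 170) + (1/4)*10 = 80 + 5/2 = 165/2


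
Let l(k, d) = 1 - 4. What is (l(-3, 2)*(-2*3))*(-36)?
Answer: -648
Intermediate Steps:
l(k, d) = -3
(l(-3, 2)*(-2*3))*(-36) = -(-6)*3*(-36) = -3*(-6)*(-36) = 18*(-36) = -648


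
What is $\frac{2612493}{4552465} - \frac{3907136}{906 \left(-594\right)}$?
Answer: $\frac{4798262393273}{612493193565} \approx 7.834$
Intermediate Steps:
$\frac{2612493}{4552465} - \frac{3907136}{906 \left(-594\right)} = 2612493 \cdot \frac{1}{4552465} - \frac{3907136}{-538164} = \frac{2612493}{4552465} - - \frac{976784}{134541} = \frac{2612493}{4552465} + \frac{976784}{134541} = \frac{4798262393273}{612493193565}$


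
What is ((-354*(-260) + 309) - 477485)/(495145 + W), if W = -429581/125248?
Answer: -48237513728/62015491379 ≈ -0.77783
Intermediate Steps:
W = -429581/125248 (W = -429581*1/125248 = -429581/125248 ≈ -3.4298)
((-354*(-260) + 309) - 477485)/(495145 + W) = ((-354*(-260) + 309) - 477485)/(495145 - 429581/125248) = ((92040 + 309) - 477485)/(62015491379/125248) = (92349 - 477485)*(125248/62015491379) = -385136*125248/62015491379 = -48237513728/62015491379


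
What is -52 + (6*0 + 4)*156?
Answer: 572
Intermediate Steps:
-52 + (6*0 + 4)*156 = -52 + (0 + 4)*156 = -52 + 4*156 = -52 + 624 = 572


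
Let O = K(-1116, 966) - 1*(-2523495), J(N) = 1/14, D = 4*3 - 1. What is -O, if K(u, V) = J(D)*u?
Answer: -17663907/7 ≈ -2.5234e+6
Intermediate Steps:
D = 11 (D = 12 - 1 = 11)
J(N) = 1/14
K(u, V) = u/14
O = 17663907/7 (O = (1/14)*(-1116) - 1*(-2523495) = -558/7 + 2523495 = 17663907/7 ≈ 2.5234e+6)
-O = -1*17663907/7 = -17663907/7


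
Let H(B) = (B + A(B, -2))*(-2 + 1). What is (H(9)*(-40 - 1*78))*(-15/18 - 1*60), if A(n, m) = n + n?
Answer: -193815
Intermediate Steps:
A(n, m) = 2*n
H(B) = -3*B (H(B) = (B + 2*B)*(-2 + 1) = (3*B)*(-1) = -3*B)
(H(9)*(-40 - 1*78))*(-15/18 - 1*60) = ((-3*9)*(-40 - 1*78))*(-15/18 - 1*60) = (-27*(-40 - 78))*(-15*1/18 - 60) = (-27*(-118))*(-⅚ - 60) = 3186*(-365/6) = -193815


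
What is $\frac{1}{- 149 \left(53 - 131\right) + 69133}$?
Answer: $\frac{1}{80755} \approx 1.2383 \cdot 10^{-5}$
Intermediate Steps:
$\frac{1}{- 149 \left(53 - 131\right) + 69133} = \frac{1}{\left(-149\right) \left(-78\right) + 69133} = \frac{1}{11622 + 69133} = \frac{1}{80755}$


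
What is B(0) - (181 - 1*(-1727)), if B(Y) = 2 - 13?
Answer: -1919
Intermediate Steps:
B(Y) = -11
B(0) - (181 - 1*(-1727)) = -11 - (181 - 1*(-1727)) = -11 - (181 + 1727) = -11 - 1*1908 = -11 - 1908 = -1919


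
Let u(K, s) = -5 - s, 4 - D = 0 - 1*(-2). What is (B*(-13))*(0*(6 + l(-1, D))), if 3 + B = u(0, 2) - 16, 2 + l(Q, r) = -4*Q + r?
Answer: 0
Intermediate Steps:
D = 2 (D = 4 - (0 - 1*(-2)) = 4 - (0 + 2) = 4 - 1*2 = 4 - 2 = 2)
l(Q, r) = -2 + r - 4*Q (l(Q, r) = -2 + (-4*Q + r) = -2 + (r - 4*Q) = -2 + r - 4*Q)
B = -26 (B = -3 + ((-5 - 1*2) - 16) = -3 + ((-5 - 2) - 16) = -3 + (-7 - 16) = -3 - 23 = -26)
(B*(-13))*(0*(6 + l(-1, D))) = (-26*(-13))*(0*(6 + (-2 + 2 - 4*(-1)))) = 338*(0*(6 + (-2 + 2 + 4))) = 338*(0*(6 + 4)) = 338*(0*10) = 338*0 = 0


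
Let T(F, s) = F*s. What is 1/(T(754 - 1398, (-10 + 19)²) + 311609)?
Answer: 1/259445 ≈ 3.8544e-6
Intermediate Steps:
1/(T(754 - 1398, (-10 + 19)²) + 311609) = 1/((754 - 1398)*(-10 + 19)² + 311609) = 1/(-644*9² + 311609) = 1/(-644*81 + 311609) = 1/(-52164 + 311609) = 1/259445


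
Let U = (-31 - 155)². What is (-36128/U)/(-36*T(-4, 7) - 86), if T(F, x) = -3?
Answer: -4516/95139 ≈ -0.047467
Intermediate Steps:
U = 34596 (U = (-186)² = 34596)
(-36128/U)/(-36*T(-4, 7) - 86) = (-36128/34596)/(-36*(-3) - 86) = (-36128*1/34596)/(108 - 86) = -9032/8649/22 = -9032/8649*1/22 = -4516/95139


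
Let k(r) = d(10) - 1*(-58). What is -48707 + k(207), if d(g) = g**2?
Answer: -48549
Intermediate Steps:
k(r) = 158 (k(r) = 10**2 - 1*(-58) = 100 + 58 = 158)
-48707 + k(207) = -48707 + 158 = -48549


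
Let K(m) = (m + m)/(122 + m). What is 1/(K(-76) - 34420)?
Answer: -23/791736 ≈ -2.9050e-5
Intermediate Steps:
K(m) = 2*m/(122 + m) (K(m) = (2*m)/(122 + m) = 2*m/(122 + m))
1/(K(-76) - 34420) = 1/(2*(-76)/(122 - 76) - 34420) = 1/(2*(-76)/46 - 34420) = 1/(2*(-76)*(1/46) - 34420) = 1/(-76/23 - 34420) = 1/(-791736/23) = -23/791736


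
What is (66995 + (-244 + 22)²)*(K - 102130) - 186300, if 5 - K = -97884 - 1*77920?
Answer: 8567134141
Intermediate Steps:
K = 175809 (K = 5 - (-97884 - 1*77920) = 5 - (-97884 - 77920) = 5 - 1*(-175804) = 5 + 175804 = 175809)
(66995 + (-244 + 22)²)*(K - 102130) - 186300 = (66995 + (-244 + 22)²)*(175809 - 102130) - 186300 = (66995 + (-222)²)*73679 - 186300 = (66995 + 49284)*73679 - 186300 = 116279*73679 - 186300 = 8567320441 - 186300 = 8567134141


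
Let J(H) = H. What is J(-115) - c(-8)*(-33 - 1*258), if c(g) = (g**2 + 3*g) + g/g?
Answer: 11816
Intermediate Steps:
c(g) = 1 + g**2 + 3*g (c(g) = (g**2 + 3*g) + 1 = 1 + g**2 + 3*g)
J(-115) - c(-8)*(-33 - 1*258) = -115 - (1 + (-8)**2 + 3*(-8))*(-33 - 1*258) = -115 - (1 + 64 - 24)*(-33 - 258) = -115 - 41*(-291) = -115 - 1*(-11931) = -115 + 11931 = 11816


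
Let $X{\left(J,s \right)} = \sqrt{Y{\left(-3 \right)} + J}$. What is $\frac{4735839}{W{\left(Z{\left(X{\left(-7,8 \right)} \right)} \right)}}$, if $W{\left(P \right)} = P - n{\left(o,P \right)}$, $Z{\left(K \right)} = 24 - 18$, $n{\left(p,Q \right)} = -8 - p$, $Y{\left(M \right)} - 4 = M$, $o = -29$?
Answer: $- \frac{1578613}{5} \approx -3.1572 \cdot 10^{5}$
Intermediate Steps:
$Y{\left(M \right)} = 4 + M$
$X{\left(J,s \right)} = \sqrt{1 + J}$ ($X{\left(J,s \right)} = \sqrt{\left(4 - 3\right) + J} = \sqrt{1 + J}$)
$Z{\left(K \right)} = 6$
$W{\left(P \right)} = -21 + P$ ($W{\left(P \right)} = P - \left(-8 - -29\right) = P - \left(-8 + 29\right) = P - 21 = -21 + P$)
$\frac{4735839}{W{\left(Z{\left(X{\left(-7,8 \right)} \right)} \right)}} = \frac{4735839}{-21 + 6} = \frac{4735839}{-15} = 4735839 \left(- \frac{1}{15}\right) = - \frac{1578613}{5}$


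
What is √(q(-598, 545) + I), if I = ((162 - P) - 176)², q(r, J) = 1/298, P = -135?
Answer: √1300179662/298 ≈ 121.00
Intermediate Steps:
q(r, J) = 1/298
I = 14641 (I = ((162 - 1*(-135)) - 176)² = ((162 + 135) - 176)² = (297 - 176)² = 121² = 14641)
√(q(-598, 545) + I) = √(1/298 + 14641) = √(4363019/298) = √1300179662/298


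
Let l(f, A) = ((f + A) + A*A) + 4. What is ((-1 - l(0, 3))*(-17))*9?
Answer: 2601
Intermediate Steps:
l(f, A) = 4 + A + f + A**2 (l(f, A) = ((A + f) + A**2) + 4 = (A + f + A**2) + 4 = 4 + A + f + A**2)
((-1 - l(0, 3))*(-17))*9 = ((-1 - (4 + 3 + 0 + 3**2))*(-17))*9 = ((-1 - (4 + 3 + 0 + 9))*(-17))*9 = ((-1 - 1*16)*(-17))*9 = ((-1 - 16)*(-17))*9 = -17*(-17)*9 = 289*9 = 2601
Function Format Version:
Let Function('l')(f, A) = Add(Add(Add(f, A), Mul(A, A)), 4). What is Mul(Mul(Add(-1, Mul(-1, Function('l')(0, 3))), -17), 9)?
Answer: 2601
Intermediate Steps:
Function('l')(f, A) = Add(4, A, f, Pow(A, 2)) (Function('l')(f, A) = Add(Add(Add(A, f), Pow(A, 2)), 4) = Add(Add(A, f, Pow(A, 2)), 4) = Add(4, A, f, Pow(A, 2)))
Mul(Mul(Add(-1, Mul(-1, Function('l')(0, 3))), -17), 9) = Mul(Mul(Add(-1, Mul(-1, Add(4, 3, 0, Pow(3, 2)))), -17), 9) = Mul(Mul(Add(-1, Mul(-1, Add(4, 3, 0, 9))), -17), 9) = Mul(Mul(Add(-1, Mul(-1, 16)), -17), 9) = Mul(Mul(Add(-1, -16), -17), 9) = Mul(Mul(-17, -17), 9) = Mul(289, 9) = 2601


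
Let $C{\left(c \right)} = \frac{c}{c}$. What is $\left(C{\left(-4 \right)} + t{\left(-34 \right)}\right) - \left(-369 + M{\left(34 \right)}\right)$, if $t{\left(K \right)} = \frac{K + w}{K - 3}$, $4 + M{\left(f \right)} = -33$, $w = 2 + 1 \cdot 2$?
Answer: $\frac{15089}{37} \approx 407.81$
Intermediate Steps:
$w = 4$ ($w = 2 + 2 = 4$)
$M{\left(f \right)} = -37$ ($M{\left(f \right)} = -4 - 33 = -37$)
$t{\left(K \right)} = \frac{4 + K}{-3 + K}$ ($t{\left(K \right)} = \frac{K + 4}{K - 3} = \frac{4 + K}{-3 + K}$)
$C{\left(c \right)} = 1$
$\left(C{\left(-4 \right)} + t{\left(-34 \right)}\right) - \left(-369 + M{\left(34 \right)}\right) = \left(1 + \frac{4 - 34}{-3 - 34}\right) + \left(369 - -37\right) = \left(1 + \frac{1}{-37} \left(-30\right)\right) + \left(369 + 37\right) = \left(1 - - \frac{30}{37}\right) + 406 = \left(1 + \frac{30}{37}\right) + 406 = \frac{67}{37} + 406 = \frac{15089}{37}$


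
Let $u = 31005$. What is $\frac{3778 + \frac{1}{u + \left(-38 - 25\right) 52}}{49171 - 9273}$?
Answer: $\frac{104760163}{1106331642} \approx 0.094692$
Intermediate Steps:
$\frac{3778 + \frac{1}{u + \left(-38 - 25\right) 52}}{49171 - 9273} = \frac{3778 + \frac{1}{31005 + \left(-38 - 25\right) 52}}{49171 - 9273} = \frac{3778 + \frac{1}{31005 - 3276}}{39898} = \left(3778 + \frac{1}{31005 - 3276}\right) \frac{1}{39898} = \left(3778 + \frac{1}{27729}\right) \frac{1}{39898} = \frac{104760163}{27729} \cdot \frac{1}{39898} = \frac{104760163}{1106331642}$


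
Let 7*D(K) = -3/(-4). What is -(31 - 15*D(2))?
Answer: -823/28 ≈ -29.393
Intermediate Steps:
D(K) = 3/28 (D(K) = (-3/(-4))/7 = (-3*(-1/4))/7 = (1/7)*(3/4) = 3/28)
-(31 - 15*D(2)) = -(31 - 15*3/28) = -(31 - 45/28) = -1*823/28 = -823/28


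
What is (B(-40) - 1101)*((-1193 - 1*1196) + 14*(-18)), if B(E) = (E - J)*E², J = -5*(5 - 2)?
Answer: 108547741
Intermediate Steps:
J = -15 (J = -5*3 = -15)
B(E) = E²*(15 + E) (B(E) = (E - 1*(-15))*E² = (E + 15)*E² = (15 + E)*E² = E²*(15 + E))
(B(-40) - 1101)*((-1193 - 1*1196) + 14*(-18)) = ((-40)²*(15 - 40) - 1101)*((-1193 - 1*1196) + 14*(-18)) = (1600*(-25) - 1101)*((-1193 - 1196) - 252) = (-40000 - 1101)*(-2389 - 252) = -41101*(-2641) = 108547741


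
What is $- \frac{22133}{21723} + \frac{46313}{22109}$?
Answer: $\frac{516718802}{480273807} \approx 1.0759$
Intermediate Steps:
$- \frac{22133}{21723} + \frac{46313}{22109} = \frac{516718802}{480273807}$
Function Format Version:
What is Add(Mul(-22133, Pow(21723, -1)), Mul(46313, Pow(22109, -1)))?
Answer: Rational(516718802, 480273807) ≈ 1.0759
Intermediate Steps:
Add(Mul(-22133, Pow(21723, -1)), Mul(46313, Pow(22109, -1))) = Add(Mul(-22133, Rational(1, 21723)), Mul(46313, Rational(1, 22109))) = Add(Rational(-22133, 21723), Rational(46313, 22109)) = Rational(516718802, 480273807)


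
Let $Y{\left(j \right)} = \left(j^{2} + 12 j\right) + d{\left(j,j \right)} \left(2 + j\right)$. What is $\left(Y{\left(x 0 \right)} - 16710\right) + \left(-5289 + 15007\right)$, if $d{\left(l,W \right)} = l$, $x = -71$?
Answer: $-6992$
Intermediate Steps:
$Y{\left(j \right)} = j^{2} + 12 j + j \left(2 + j\right)$ ($Y{\left(j \right)} = \left(j^{2} + 12 j\right) + j \left(2 + j\right) = j^{2} + 12 j + j \left(2 + j\right)$)
$\left(Y{\left(x 0 \right)} - 16710\right) + \left(-5289 + 15007\right) = \left(2 \left(\left(-71\right) 0\right) \left(7 - 0\right) - 16710\right) + \left(-5289 + 15007\right) = \left(2 \cdot 0 \left(7 + 0\right) - 16710\right) + 9718 = \left(2 \cdot 0 \cdot 7 - 16710\right) + 9718 = \left(0 - 16710\right) + 9718 = -16710 + 9718 = -6992$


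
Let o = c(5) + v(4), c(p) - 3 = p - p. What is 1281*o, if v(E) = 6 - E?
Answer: 6405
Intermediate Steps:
c(p) = 3 (c(p) = 3 + (p - p) = 3 + 0 = 3)
o = 5 (o = 3 + (6 - 1*4) = 3 + (6 - 4) = 3 + 2 = 5)
1281*o = 1281*5 = 6405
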